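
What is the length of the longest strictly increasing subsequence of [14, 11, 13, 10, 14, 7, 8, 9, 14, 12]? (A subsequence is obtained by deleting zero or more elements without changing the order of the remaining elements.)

One longest increasing subsequence is 7, 8, 9, 14 (positions 6,7,8,9), of length 4; no longer one exists.

4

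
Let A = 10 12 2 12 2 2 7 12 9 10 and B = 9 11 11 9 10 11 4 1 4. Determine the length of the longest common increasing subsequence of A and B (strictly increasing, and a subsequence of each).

A longest common strictly increasing subsequence is 9, 10 (length 2); it appears in order in both A and B, and no longer such subsequence exists.

2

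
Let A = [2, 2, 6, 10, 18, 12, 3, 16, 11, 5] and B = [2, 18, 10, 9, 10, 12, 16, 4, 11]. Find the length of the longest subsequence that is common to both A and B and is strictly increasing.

For each value that appears in both, track the longest common increasing run ending there.
The best achievable length is 4; one witness is 2, 10, 12, 16 (A-positions 1,4,6,8, B-positions 1,3,6,7).

4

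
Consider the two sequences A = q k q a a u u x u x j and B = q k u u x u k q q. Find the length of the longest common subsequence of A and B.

6

A longest common subsequence is qkuuxu (length 6); the LCS DP confirms no longer common subsequence exists.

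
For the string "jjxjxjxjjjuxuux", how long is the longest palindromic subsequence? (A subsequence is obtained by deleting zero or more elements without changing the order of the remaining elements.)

Using dp[i][j] = 2 + dp[i+1][j−1] if the ends match, else max(dp[i+1][j], dp[i][j−1]):
dp[1][15] = 9. A witness is jjjxjxjjj at positions 1,2,4,5,6,7,8,9,10.

9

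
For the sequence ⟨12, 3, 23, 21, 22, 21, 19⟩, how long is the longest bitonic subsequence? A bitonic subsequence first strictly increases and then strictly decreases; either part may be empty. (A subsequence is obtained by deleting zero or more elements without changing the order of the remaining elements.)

Let inc[i] be the LIS ending at i and dec[i] the longest strictly decreasing subsequence starting at i. inc = [1, 1, 2, 2, 3, 2, 2], dec = [2, 1, 4, 2, 3, 2, 1].
max_i inc[i]+dec[i]−1 = 5, with one witness 12, 23, 22, 21, 19.

5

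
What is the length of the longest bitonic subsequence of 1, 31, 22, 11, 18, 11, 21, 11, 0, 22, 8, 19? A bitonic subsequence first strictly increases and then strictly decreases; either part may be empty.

6

Let inc[i] be the LIS ending at i and dec[i] the longest strictly decreasing subsequence starting at i. inc = [1, 2, 2, 2, 3, 2, 4, 2, 1, 5, 2, 4], dec = [2, 5, 4, 2, 3, 2, 3, 2, 1, 2, 1, 1].
max_i inc[i]+dec[i]−1 = 6, with one witness 1, 31, 22, 21, 11, 8.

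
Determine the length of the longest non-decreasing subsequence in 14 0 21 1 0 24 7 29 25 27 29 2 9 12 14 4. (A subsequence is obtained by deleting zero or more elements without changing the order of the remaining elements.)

Let dp[i] be the longest non-decreasing subsequence ending at position i. Then dp = [1, 1, 2, 2, 2, 3, 3, 4, 4, 5, 6, 3, 4, 5, 6, 4].
The maximum is 6; one witness is 14, 21, 24, 25, 27, 29 at positions 1,3,6,9,10,11.

6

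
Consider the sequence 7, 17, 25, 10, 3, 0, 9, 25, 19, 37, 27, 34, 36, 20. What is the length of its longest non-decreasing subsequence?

Let dp[i] be the longest non-decreasing subsequence ending at position i. Then dp = [1, 2, 3, 2, 1, 1, 2, 4, 3, 5, 5, 6, 7, 4].
The maximum is 7; one witness is 7, 17, 25, 25, 27, 34, 36 at positions 1,2,3,8,11,12,13.

7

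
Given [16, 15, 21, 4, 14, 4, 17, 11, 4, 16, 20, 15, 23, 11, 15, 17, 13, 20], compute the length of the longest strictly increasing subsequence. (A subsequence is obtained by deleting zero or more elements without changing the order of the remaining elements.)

5

Scanning left to right, the best length ending at each element is: 16→1, 15→1, 21→2, 4→1, 14→2, 4→1, 17→3, 11→2, 4→1, 16→3, 20→4, 15→3, 23→5, 11→2, 15→3, 17→4, 13→3, 20→5.
So the longest increasing subsequence has length 5, e.g. 4, 14, 17, 20, 23.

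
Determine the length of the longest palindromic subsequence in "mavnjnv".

One longest palindromic subsequence is vnjnv (positions 3,4,5,6,7); it reads the same forward and backward, and the interval DP gives dp[1][7] = 5.

5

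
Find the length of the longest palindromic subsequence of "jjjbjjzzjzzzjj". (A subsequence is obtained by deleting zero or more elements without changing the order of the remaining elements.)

9

One longest palindromic subsequence is jjzzzzzjj (positions 1,2,7,8,10,11,12,13,14); it reads the same forward and backward, and the interval DP gives dp[1][14] = 9.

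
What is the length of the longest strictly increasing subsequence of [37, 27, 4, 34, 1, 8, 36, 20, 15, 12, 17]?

One longest increasing subsequence is 4, 8, 15, 17 (positions 3,6,9,11), of length 4; no longer one exists.

4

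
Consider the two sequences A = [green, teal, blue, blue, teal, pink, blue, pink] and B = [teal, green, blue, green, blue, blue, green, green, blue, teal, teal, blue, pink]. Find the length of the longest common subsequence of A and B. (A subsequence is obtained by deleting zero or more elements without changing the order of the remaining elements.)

Backtracking the LCS table gives one alignment: green (A1,B4) → blue (A3,B6) → blue (A4,B9) → teal (A5,B11) → blue (A7,B12) → pink (A8,B13).
So the longest common subsequence has length 6.

6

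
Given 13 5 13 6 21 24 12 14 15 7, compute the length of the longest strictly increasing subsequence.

5

Let dp[i] be the longest increasing subsequence ending at position i. Then dp = [1, 1, 2, 2, 3, 4, 3, 4, 5, 3].
The maximum is 5; one witness is 5, 6, 12, 14, 15 at positions 2,4,7,8,9.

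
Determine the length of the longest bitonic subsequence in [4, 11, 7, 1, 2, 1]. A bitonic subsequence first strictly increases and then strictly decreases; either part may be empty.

5

One longest bitonic subsequence is 4, 11, 7, 2, 1 (positions 1,2,3,5,6): it rises to 11 then falls. Length 5 is optimal.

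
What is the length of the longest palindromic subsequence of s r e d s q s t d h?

5

Using dp[i][j] = 2 + dp[i+1][j−1] if the ends match, else max(dp[i+1][j], dp[i][j−1]):
dp[1][10] = 5. A witness is dsqsd at positions 4,5,6,7,9.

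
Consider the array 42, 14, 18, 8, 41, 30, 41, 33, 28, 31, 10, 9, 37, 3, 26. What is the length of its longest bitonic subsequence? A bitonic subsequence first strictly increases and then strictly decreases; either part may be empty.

9

Let inc[i] be the LIS ending at i and dec[i] the longest strictly decreasing subsequence starting at i. inc = [1, 1, 2, 1, 3, 3, 4, 4, 3, 4, 2, 2, 5, 1, 3], dec = [7, 4, 4, 2, 6, 5, 6, 5, 4, 4, 3, 2, 2, 1, 1].
max_i inc[i]+dec[i]−1 = 9, with one witness 14, 18, 30, 41, 33, 31, 10, 9, 3.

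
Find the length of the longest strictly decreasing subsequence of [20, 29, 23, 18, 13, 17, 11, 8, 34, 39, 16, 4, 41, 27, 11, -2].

One longest decreasing subsequence is 29, 23, 18, 13, 11, 8, 4, -2 (positions 2,3,4,5,7,8,12,16), of length 8; no longer one exists.

8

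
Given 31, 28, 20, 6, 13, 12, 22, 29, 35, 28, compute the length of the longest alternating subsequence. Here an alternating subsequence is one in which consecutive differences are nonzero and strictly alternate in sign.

6

Track the best alternating length ending on an up-step vs a down-step at each position: up/down = 1/1, 1/2, 1/2, 1/2, 3/2, 3/4, 5/2, 5/2, 5/1, 5/6.
The maximum over both is 6; one such subsequence is 31, 6, 13, 12, 29, 28.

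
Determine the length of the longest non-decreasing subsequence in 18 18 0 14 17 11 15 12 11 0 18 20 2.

5

Scanning left to right, the best length ending at each element is: 18→1, 18→2, 0→1, 14→2, 17→3, 11→2, 15→3, 12→3, 11→3, 0→2, 18→4, 20→5, 2→3.
So the longest non-decreasing subsequence has length 5, e.g. 0, 14, 17, 18, 20.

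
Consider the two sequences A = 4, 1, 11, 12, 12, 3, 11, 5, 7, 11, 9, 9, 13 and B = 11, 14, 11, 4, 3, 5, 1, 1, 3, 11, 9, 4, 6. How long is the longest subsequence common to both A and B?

5

Backtracking the LCS table gives one alignment: 4 (A1,B4) → 1 (A2,B8) → 3 (A6,B9) → 11 (A10,B10) → 9 (A11,B11).
So the longest common subsequence has length 5.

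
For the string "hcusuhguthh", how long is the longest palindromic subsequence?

One longest palindromic subsequence is hhthh (positions 1,6,9,10,11); it reads the same forward and backward, and the interval DP gives dp[1][11] = 5.

5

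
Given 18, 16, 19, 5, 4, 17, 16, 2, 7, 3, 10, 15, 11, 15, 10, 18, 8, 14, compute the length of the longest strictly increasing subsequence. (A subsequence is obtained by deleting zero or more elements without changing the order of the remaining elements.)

One longest increasing subsequence is 5, 7, 10, 11, 15, 18 (positions 4,9,11,13,14,16), of length 6; no longer one exists.

6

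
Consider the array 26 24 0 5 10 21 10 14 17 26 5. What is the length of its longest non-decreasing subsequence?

7

Let dp[i] be the longest non-decreasing subsequence ending at position i. Then dp = [1, 1, 1, 2, 3, 4, 4, 5, 6, 7, 3].
The maximum is 7; one witness is 0, 5, 10, 10, 14, 17, 26 at positions 3,4,5,7,8,9,10.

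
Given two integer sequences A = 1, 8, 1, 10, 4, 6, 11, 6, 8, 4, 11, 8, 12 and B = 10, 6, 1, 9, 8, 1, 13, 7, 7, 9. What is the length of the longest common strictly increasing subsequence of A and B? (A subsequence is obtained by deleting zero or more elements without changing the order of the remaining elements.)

2

A longest common strictly increasing subsequence is 1, 8 (length 2); it appears in order in both A and B, and no longer such subsequence exists.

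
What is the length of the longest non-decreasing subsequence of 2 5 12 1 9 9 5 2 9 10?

Scanning left to right, the best length ending at each element is: 2→1, 5→2, 12→3, 1→1, 9→3, 9→4, 5→3, 2→2, 9→5, 10→6.
So the longest non-decreasing subsequence has length 6, e.g. 2, 5, 9, 9, 9, 10.

6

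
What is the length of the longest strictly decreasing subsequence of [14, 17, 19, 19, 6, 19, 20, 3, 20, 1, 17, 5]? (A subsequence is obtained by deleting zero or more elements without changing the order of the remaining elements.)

4

Let dp[i] be the longest decreasing subsequence ending at position i. Then dp = [1, 1, 1, 1, 2, 1, 1, 3, 1, 4, 2, 3].
The maximum is 4; one witness is 14, 6, 3, 1 at positions 1,5,8,10.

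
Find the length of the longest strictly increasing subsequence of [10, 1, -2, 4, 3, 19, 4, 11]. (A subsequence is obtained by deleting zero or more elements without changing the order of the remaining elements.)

Scanning left to right, the best length ending at each element is: 10→1, 1→1, -2→1, 4→2, 3→2, 19→3, 4→3, 11→4.
So the longest increasing subsequence has length 4, e.g. 1, 3, 4, 11.

4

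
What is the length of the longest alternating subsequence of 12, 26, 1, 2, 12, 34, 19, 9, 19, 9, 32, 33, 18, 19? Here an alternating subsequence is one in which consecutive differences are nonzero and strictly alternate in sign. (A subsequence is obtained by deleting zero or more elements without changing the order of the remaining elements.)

A longest alternating subsequence is 12, 26, 1, 12, 9, 19, 9, 32, 18, 19 (positions 1,2,3,5,8,9,10,11,13,14); its 9 consecutive differences strictly alternate in sign, and length 10 is optimal.

10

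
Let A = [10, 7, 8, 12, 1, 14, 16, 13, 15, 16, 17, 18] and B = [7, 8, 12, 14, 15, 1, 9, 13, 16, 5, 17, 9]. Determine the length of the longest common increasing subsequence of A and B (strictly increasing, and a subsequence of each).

7

For each value that appears in both, track the longest common increasing run ending there.
The best achievable length is 7; one witness is 7, 8, 12, 14, 15, 16, 17 (A-positions 2,3,4,6,9,10,11, B-positions 1,2,3,4,5,9,11).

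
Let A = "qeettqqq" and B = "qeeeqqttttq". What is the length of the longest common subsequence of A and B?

6

A longest common subsequence is qeettq (length 6); the LCS DP confirms no longer common subsequence exists.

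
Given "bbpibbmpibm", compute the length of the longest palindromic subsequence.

6

One longest palindromic subsequence is bibbib (positions 2,4,5,6,9,10); it reads the same forward and backward, and the interval DP gives dp[1][11] = 6.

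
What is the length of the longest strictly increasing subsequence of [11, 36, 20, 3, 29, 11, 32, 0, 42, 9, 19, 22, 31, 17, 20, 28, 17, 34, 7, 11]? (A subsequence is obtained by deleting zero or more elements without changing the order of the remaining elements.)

6

Let dp[i] be the longest increasing subsequence ending at position i. Then dp = [1, 2, 2, 1, 3, 2, 4, 1, 5, 2, 3, 4, 5, 3, 4, 5, 3, 6, 2, 3].
The maximum is 6; one witness is 3, 11, 19, 22, 31, 34 at positions 4,6,11,12,13,18.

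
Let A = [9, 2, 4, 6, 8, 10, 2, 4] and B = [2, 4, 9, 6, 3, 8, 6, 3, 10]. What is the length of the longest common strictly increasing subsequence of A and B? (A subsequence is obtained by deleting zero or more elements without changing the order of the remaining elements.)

5

A longest common strictly increasing subsequence is 2, 4, 6, 8, 10 (length 5); it appears in order in both A and B, and no longer such subsequence exists.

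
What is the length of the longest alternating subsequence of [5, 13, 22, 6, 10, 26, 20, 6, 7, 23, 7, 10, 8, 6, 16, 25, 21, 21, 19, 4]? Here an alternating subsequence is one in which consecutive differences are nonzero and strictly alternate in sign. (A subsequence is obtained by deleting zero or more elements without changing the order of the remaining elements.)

11

A longest alternating subsequence is 5, 13, 6, 26, 20, 23, 7, 10, 8, 25, 21 (positions 1,2,4,6,7,10,11,12,13,16,17); its 10 consecutive differences strictly alternate in sign, and length 11 is optimal.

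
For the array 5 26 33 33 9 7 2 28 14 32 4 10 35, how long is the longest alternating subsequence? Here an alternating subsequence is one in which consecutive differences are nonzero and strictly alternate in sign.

8

A longest alternating subsequence is 5, 26, 9, 28, 14, 32, 4, 10 (positions 1,2,5,8,9,10,11,12); its 7 consecutive differences strictly alternate in sign, and length 8 is optimal.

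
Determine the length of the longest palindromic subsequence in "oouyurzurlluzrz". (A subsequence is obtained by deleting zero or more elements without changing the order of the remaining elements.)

Using dp[i][j] = 2 + dp[i+1][j−1] if the ends match, else max(dp[i+1][j], dp[i][j−1]):
dp[1][15] = 8. A witness is rzulluzr at positions 6,7,8,10,11,12,13,14.

8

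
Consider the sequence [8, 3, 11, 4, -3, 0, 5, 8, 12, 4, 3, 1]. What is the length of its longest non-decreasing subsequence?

Scanning left to right, the best length ending at each element is: 8→1, 3→1, 11→2, 4→2, -3→1, 0→2, 5→3, 8→4, 12→5, 4→3, 3→3, 1→3.
So the longest non-decreasing subsequence has length 5, e.g. 3, 4, 5, 8, 12.

5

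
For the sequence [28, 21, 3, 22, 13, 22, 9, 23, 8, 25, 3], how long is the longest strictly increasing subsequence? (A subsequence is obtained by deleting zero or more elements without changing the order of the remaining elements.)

5

Scanning left to right, the best length ending at each element is: 28→1, 21→1, 3→1, 22→2, 13→2, 22→3, 9→2, 23→4, 8→2, 25→5, 3→1.
So the longest increasing subsequence has length 5, e.g. 3, 13, 22, 23, 25.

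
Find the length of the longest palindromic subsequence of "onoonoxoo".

One longest palindromic subsequence is ooonooo (positions 1,3,4,5,6,8,9); it reads the same forward and backward, and the interval DP gives dp[1][9] = 7.

7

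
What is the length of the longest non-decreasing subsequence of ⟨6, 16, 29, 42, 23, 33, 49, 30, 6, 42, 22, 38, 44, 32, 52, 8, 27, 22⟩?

7

One longest non-decreasing subsequence is 6, 16, 29, 42, 42, 44, 52 (positions 1,2,3,4,10,13,15), of length 7; no longer one exists.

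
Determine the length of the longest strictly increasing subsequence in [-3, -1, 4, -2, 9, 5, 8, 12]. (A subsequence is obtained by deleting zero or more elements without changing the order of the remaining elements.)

6

Let dp[i] be the longest increasing subsequence ending at position i. Then dp = [1, 2, 3, 2, 4, 4, 5, 6].
The maximum is 6; one witness is -3, -1, 4, 5, 8, 12 at positions 1,2,3,6,7,8.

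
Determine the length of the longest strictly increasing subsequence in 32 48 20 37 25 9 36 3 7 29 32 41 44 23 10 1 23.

One longest increasing subsequence is 20, 25, 29, 32, 41, 44 (positions 3,5,10,11,12,13), of length 6; no longer one exists.

6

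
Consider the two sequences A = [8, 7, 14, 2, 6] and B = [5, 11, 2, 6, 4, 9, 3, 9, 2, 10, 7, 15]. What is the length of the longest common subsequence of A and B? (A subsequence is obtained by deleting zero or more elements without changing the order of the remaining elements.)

A longest common subsequence is 2, 6 (length 2); the LCS DP confirms no longer common subsequence exists.

2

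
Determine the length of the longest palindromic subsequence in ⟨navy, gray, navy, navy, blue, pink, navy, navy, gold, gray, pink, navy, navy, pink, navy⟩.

One longest palindromic subsequence is navy navy navy pink navy navy pink navy navy navy (positions 1,3,4,6,7,8,11,12,13,15); it reads the same forward and backward, and the interval DP gives dp[1][15] = 10.

10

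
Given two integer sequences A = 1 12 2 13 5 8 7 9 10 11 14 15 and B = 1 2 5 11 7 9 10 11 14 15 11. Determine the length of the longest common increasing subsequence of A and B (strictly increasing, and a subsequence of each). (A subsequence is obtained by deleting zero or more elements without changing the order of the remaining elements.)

9

A longest common strictly increasing subsequence is 1, 2, 5, 7, 9, 10, 11, 14, 15 (length 9); it appears in order in both A and B, and no longer such subsequence exists.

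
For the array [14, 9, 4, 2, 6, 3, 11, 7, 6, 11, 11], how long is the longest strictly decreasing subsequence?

Scanning left to right, the best length ending at each element is: 14→1, 9→2, 4→3, 2→4, 6→3, 3→4, 11→2, 7→3, 6→4, 11→2, 11→2.
So the longest decreasing subsequence has length 4, e.g. 14, 9, 4, 2.

4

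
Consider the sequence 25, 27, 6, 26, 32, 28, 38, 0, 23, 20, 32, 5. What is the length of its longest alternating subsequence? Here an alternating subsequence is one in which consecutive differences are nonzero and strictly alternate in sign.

11

Track the best alternating length ending on an up-step vs a down-step at each position: up/down = 1/1, 2/1, 1/3, 4/3, 4/1, 4/5, 6/1, 1/7, 8/7, 8/9, 10/7, 8/11.
The maximum over both is 11; one such subsequence is 25, 27, 6, 32, 28, 38, 0, 23, 20, 32, 5.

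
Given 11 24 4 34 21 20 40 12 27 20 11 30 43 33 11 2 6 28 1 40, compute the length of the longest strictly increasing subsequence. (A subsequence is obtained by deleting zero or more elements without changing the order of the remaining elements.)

Let dp[i] be the longest increasing subsequence ending at position i. Then dp = [1, 2, 1, 3, 2, 2, 4, 2, 3, 3, 2, 4, 5, 5, 2, 1, 2, 4, 1, 6].
The maximum is 6; one witness is 11, 24, 27, 30, 33, 40 at positions 1,2,9,12,14,20.

6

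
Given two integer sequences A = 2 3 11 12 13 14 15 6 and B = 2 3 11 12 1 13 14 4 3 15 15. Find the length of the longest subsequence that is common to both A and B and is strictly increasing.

A longest common strictly increasing subsequence is 2, 3, 11, 12, 13, 14, 15 (length 7); it appears in order in both A and B, and no longer such subsequence exists.

7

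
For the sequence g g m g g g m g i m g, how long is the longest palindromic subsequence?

9

Using dp[i][j] = 2 + dp[i+1][j−1] if the ends match, else max(dp[i+1][j], dp[i][j−1]):
dp[1][11] = 9. A witness is ggmgggmgg at positions 1,2,3,4,5,6,7,8,11.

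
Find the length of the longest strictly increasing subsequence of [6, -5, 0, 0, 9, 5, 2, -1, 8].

4

Scanning left to right, the best length ending at each element is: 6→1, -5→1, 0→2, 0→2, 9→3, 5→3, 2→3, -1→2, 8→4.
So the longest increasing subsequence has length 4, e.g. -5, 0, 5, 8.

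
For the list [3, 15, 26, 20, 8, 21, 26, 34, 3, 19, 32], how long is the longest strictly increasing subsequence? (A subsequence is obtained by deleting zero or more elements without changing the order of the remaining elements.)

One longest increasing subsequence is 3, 15, 20, 21, 26, 34 (positions 1,2,4,6,7,8), of length 6; no longer one exists.

6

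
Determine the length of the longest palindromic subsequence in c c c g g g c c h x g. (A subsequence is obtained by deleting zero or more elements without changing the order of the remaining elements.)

7

Using dp[i][j] = 2 + dp[i+1][j−1] if the ends match, else max(dp[i+1][j], dp[i][j−1]):
dp[1][11] = 7. A witness is ccgggcc at positions 2,3,4,5,6,7,8.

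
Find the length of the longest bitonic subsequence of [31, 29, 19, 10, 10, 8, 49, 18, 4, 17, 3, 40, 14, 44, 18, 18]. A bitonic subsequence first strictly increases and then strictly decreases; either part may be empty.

One longest bitonic subsequence is 31, 29, 19, 10, 8, 4, 3 (positions 1,2,3,5,6,9,11): it rises to 31 then falls. Length 7 is optimal.

7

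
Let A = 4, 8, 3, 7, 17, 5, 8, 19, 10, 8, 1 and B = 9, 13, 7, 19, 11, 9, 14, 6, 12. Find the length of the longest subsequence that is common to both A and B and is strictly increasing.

For each value that appears in both, track the longest common increasing run ending there.
The best achievable length is 2; one witness is 7, 19 (A-positions 4,8, B-positions 3,4).

2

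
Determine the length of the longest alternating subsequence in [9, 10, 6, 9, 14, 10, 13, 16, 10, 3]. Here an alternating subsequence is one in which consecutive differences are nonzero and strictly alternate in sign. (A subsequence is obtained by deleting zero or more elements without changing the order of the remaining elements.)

7

Track the best alternating length ending on an up-step vs a down-step at each position: up/down = 1/1, 2/1, 1/3, 4/3, 4/1, 4/5, 6/5, 6/1, 4/7, 1/7.
The maximum over both is 7; one such subsequence is 9, 10, 6, 14, 10, 13, 10.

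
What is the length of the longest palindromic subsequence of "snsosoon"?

One longest palindromic subsequence is nooon (positions 2,4,6,7,8); it reads the same forward and backward, and the interval DP gives dp[1][8] = 5.

5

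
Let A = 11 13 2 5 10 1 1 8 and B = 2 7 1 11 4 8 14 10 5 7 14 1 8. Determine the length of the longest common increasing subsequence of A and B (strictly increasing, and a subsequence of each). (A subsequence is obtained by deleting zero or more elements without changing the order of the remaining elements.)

A longest common strictly increasing subsequence is 2, 5, 8 (length 3); it appears in order in both A and B, and no longer such subsequence exists.

3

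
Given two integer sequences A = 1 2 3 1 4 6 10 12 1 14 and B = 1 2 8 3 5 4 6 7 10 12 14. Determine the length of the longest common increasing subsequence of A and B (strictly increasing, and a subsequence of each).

8

For each value that appears in both, track the longest common increasing run ending there.
The best achievable length is 8; one witness is 1, 2, 3, 4, 6, 10, 12, 14 (A-positions 1,2,3,5,6,7,8,10, B-positions 1,2,4,6,7,9,10,11).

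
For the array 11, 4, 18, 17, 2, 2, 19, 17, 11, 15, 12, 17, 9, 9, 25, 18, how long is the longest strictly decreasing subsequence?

5

Let dp[i] be the longest decreasing subsequence ending at position i. Then dp = [1, 2, 1, 2, 3, 3, 1, 2, 3, 3, 4, 2, 5, 5, 1, 2].
The maximum is 5; one witness is 18, 17, 15, 12, 9 at positions 3,4,10,11,13.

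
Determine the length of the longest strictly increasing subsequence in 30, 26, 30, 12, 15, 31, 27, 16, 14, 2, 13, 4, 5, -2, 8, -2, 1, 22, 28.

Scanning left to right, the best length ending at each element is: 30→1, 26→1, 30→2, 12→1, 15→2, 31→3, 27→3, 16→3, 14→2, 2→1, 13→2, 4→2, 5→3, -2→1, 8→4, -2→1, 1→2, 22→5, 28→6.
So the longest increasing subsequence has length 6, e.g. 2, 4, 5, 8, 22, 28.

6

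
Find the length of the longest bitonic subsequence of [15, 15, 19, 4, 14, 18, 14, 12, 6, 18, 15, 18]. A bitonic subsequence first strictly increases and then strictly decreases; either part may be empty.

One longest bitonic subsequence is 15, 19, 18, 14, 12, 6 (positions 1,3,6,7,8,9): it rises to 19 then falls. Length 6 is optimal.

6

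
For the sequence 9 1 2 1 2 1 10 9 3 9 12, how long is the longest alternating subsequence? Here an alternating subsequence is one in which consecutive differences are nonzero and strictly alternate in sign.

9

Track the best alternating length ending on an up-step vs a down-step at each position: up/down = 1/1, 1/2, 3/2, 1/4, 5/2, 1/6, 7/1, 7/8, 7/8, 9/8, 9/1.
The maximum over both is 9; one such subsequence is 9, 1, 2, 1, 2, 1, 10, 3, 9.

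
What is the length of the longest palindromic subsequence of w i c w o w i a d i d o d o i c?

One longest palindromic subsequence is ciodoic (positions 3,7,12,13,14,15,16); it reads the same forward and backward, and the interval DP gives dp[1][16] = 7.

7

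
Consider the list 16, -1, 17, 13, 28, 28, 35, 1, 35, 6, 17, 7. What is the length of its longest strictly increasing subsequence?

Scanning left to right, the best length ending at each element is: 16→1, -1→1, 17→2, 13→2, 28→3, 28→3, 35→4, 1→2, 35→4, 6→3, 17→4, 7→4.
So the longest increasing subsequence has length 4, e.g. 16, 17, 28, 35.

4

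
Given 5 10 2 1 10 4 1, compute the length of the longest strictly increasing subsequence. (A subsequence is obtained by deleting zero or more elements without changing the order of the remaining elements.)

Scanning left to right, the best length ending at each element is: 5→1, 10→2, 2→1, 1→1, 10→2, 4→2, 1→1.
So the longest increasing subsequence has length 2, e.g. 5, 10.

2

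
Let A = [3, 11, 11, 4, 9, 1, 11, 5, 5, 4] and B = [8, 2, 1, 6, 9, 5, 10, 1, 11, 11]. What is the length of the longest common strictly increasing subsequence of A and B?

2

For each value that appears in both, track the longest common increasing run ending there.
The best achievable length is 2; one witness is 1, 5 (A-positions 6,8, B-positions 3,6).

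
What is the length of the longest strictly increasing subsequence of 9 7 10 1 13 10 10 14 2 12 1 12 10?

Let dp[i] be the longest increasing subsequence ending at position i. Then dp = [1, 1, 2, 1, 3, 2, 2, 4, 2, 3, 1, 3, 3].
The maximum is 4; one witness is 9, 10, 13, 14 at positions 1,3,5,8.

4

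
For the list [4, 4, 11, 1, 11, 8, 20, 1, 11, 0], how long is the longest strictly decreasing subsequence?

4

One longest decreasing subsequence is 11, 8, 1, 0 (positions 3,6,8,10), of length 4; no longer one exists.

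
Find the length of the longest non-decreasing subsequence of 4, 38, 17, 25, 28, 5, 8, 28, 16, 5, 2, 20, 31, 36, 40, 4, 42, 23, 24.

Scanning left to right, the best length ending at each element is: 4→1, 38→2, 17→2, 25→3, 28→4, 5→2, 8→3, 28→5, 16→4, 5→3, 2→1, 20→5, 31→6, 36→7, 40→8, 4→2, 42→9, 23→6, 24→7.
So the longest non-decreasing subsequence has length 9, e.g. 4, 17, 25, 28, 28, 31, 36, 40, 42.

9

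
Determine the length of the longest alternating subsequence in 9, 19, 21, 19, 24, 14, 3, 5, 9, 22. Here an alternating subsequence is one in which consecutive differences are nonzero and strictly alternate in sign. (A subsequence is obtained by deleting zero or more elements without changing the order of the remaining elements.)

A longest alternating subsequence is 9, 21, 19, 24, 3, 5 (positions 1,3,4,5,7,8); its 5 consecutive differences strictly alternate in sign, and length 6 is optimal.

6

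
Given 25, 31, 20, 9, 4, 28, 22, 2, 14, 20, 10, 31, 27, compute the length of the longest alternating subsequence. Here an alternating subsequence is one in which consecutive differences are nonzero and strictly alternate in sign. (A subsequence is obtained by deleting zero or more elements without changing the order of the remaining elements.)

9

Track the best alternating length ending on an up-step vs a down-step at each position: up/down = 1/1, 2/1, 1/3, 1/3, 1/3, 4/3, 4/5, 1/5, 6/5, 6/5, 6/7, 8/1, 8/9.
The maximum over both is 9; one such subsequence is 25, 31, 20, 28, 2, 14, 10, 31, 27.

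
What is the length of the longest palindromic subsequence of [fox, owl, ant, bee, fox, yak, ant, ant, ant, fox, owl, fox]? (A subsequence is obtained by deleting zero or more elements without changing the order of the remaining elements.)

Using dp[i][j] = 2 + dp[i+1][j−1] if the ends match, else max(dp[i+1][j], dp[i][j−1]):
dp[1][12] = 9. A witness is fox owl fox ant ant ant fox owl fox at positions 1,2,5,7,8,9,10,11,12.

9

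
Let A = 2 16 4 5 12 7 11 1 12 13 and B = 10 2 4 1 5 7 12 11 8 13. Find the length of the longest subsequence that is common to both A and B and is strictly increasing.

A longest common strictly increasing subsequence is 2, 4, 5, 7, 12, 13 (length 6); it appears in order in both A and B, and no longer such subsequence exists.

6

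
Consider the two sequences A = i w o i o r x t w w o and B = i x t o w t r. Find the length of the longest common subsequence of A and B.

4

Backtracking the LCS table gives one alignment: i (A4,B1) → x (A7,B2) → t (A8,B3) → w (A9,B5).
So the longest common subsequence has length 4.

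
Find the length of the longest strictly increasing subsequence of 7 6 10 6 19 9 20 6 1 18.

Let dp[i] be the longest increasing subsequence ending at position i. Then dp = [1, 1, 2, 1, 3, 2, 4, 1, 1, 3].
The maximum is 4; one witness is 7, 10, 19, 20 at positions 1,3,5,7.

4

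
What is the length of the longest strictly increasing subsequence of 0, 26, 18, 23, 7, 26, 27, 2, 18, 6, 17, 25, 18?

One longest increasing subsequence is 0, 18, 23, 26, 27 (positions 1,3,4,6,7), of length 5; no longer one exists.

5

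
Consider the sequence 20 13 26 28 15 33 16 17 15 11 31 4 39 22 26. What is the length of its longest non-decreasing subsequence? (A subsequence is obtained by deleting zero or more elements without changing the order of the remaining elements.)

Let dp[i] be the longest non-decreasing subsequence ending at position i. Then dp = [1, 1, 2, 3, 2, 4, 3, 4, 3, 1, 5, 1, 6, 5, 6].
The maximum is 6; one witness is 13, 15, 16, 17, 31, 39 at positions 2,5,7,8,11,13.

6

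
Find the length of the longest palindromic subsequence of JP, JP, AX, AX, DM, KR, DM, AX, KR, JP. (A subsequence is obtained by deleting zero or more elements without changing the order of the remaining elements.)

7

One longest palindromic subsequence is JP AX DM KR DM AX JP (positions 1,4,5,6,7,8,10); it reads the same forward and backward, and the interval DP gives dp[1][10] = 7.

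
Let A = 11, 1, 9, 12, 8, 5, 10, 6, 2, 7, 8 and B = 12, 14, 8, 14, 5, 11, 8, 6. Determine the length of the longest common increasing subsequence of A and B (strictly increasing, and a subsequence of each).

2

A longest common strictly increasing subsequence is 5, 8 (length 2); it appears in order in both A and B, and no longer such subsequence exists.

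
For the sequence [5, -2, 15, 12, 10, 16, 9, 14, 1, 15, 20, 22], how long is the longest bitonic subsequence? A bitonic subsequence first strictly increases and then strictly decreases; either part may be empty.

One longest bitonic subsequence is 5, 15, 12, 10, 9, 1 (positions 1,3,4,5,7,9): it rises to 15 then falls. Length 6 is optimal.

6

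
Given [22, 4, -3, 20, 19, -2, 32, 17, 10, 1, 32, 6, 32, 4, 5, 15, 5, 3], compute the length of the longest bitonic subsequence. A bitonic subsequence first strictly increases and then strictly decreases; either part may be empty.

8

One longest bitonic subsequence is 22, 20, 19, 17, 10, 6, 5, 3 (positions 1,4,5,8,9,12,17,18): it rises to 22 then falls. Length 8 is optimal.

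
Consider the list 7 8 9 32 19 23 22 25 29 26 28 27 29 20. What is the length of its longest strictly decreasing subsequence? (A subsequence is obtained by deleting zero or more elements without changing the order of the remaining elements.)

5

Let dp[i] be the longest decreasing subsequence ending at position i. Then dp = [1, 1, 1, 1, 2, 2, 3, 2, 2, 3, 3, 4, 2, 5].
The maximum is 5; one witness is 32, 29, 28, 27, 20 at positions 4,9,11,12,14.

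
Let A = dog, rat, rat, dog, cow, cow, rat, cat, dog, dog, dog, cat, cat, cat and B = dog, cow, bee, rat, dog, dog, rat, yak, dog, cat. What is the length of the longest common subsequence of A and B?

7

Backtracking the LCS table gives one alignment: dog (A4,B1) → cow (A5,B2) → rat (A7,B4) → dog (A9,B5) → dog (A10,B6) → dog (A11,B9) → cat (A14,B10).
So the longest common subsequence has length 7.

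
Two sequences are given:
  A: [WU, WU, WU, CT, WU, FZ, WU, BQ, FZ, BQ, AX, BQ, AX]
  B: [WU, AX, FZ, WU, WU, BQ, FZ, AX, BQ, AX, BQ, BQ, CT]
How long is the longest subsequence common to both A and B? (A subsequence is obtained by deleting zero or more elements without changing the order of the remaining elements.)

8

Backtracking the LCS table gives one alignment: WU (A1,B1) → WU (A5,B4) → WU (A7,B5) → BQ (A8,B6) → FZ (A9,B7) → BQ (A10,B9) → AX (A11,B10) → BQ (A12,B12).
So the longest common subsequence has length 8.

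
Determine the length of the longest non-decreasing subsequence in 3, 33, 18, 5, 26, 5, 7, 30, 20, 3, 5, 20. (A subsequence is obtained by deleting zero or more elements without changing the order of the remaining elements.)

6

One longest non-decreasing subsequence is 3, 5, 5, 7, 20, 20 (positions 1,4,6,7,9,12), of length 6; no longer one exists.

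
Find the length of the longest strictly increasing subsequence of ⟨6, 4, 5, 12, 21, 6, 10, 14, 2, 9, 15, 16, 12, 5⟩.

7

Let dp[i] be the longest increasing subsequence ending at position i. Then dp = [1, 1, 2, 3, 4, 3, 4, 5, 1, 4, 6, 7, 5, 2].
The maximum is 7; one witness is 4, 5, 6, 10, 14, 15, 16 at positions 2,3,6,7,8,11,12.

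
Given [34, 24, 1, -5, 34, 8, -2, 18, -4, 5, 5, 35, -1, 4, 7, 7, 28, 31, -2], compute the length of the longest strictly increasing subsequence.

Let dp[i] be the longest increasing subsequence ending at position i. Then dp = [1, 1, 1, 1, 2, 2, 2, 3, 2, 3, 3, 4, 3, 4, 5, 5, 6, 7, 3].
The maximum is 7; one witness is -5, -2, -1, 4, 7, 28, 31 at positions 4,7,13,14,15,17,18.

7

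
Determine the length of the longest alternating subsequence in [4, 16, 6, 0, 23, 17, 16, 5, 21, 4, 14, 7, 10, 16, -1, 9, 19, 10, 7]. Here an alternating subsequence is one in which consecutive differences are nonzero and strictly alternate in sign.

A longest alternating subsequence is 4, 16, 6, 23, 17, 21, 4, 14, 7, 10, -1, 19, 10 (positions 1,2,3,5,6,9,10,11,12,13,15,17,18); its 12 consecutive differences strictly alternate in sign, and length 13 is optimal.

13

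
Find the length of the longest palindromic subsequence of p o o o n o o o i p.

9

One longest palindromic subsequence is pooonooop (positions 1,2,3,4,5,6,7,8,10); it reads the same forward and backward, and the interval DP gives dp[1][10] = 9.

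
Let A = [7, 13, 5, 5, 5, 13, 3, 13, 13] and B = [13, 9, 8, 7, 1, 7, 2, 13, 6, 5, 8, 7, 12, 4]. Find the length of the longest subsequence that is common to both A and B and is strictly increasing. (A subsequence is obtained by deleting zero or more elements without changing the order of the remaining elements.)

2

A longest common strictly increasing subsequence is 7, 13 (length 2); it appears in order in both A and B, and no longer such subsequence exists.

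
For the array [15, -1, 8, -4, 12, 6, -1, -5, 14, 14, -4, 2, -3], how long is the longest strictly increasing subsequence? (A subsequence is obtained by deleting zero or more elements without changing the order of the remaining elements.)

One longest increasing subsequence is -1, 8, 12, 14 (positions 2,3,5,9), of length 4; no longer one exists.

4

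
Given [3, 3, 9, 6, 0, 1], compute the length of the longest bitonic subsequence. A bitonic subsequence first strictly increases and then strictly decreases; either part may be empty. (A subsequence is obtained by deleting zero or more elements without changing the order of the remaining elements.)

Let inc[i] be the LIS ending at i and dec[i] the longest strictly decreasing subsequence starting at i. inc = [1, 1, 2, 2, 1, 2], dec = [2, 2, 3, 2, 1, 1].
max_i inc[i]+dec[i]−1 = 4, with one witness 3, 9, 6, 1.

4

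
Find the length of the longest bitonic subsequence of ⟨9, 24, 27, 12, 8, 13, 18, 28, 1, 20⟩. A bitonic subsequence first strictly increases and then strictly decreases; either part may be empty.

Let inc[i] be the LIS ending at i and dec[i] the longest strictly decreasing subsequence starting at i. inc = [1, 2, 3, 2, 1, 3, 4, 5, 1, 5], dec = [3, 4, 4, 3, 2, 2, 2, 2, 1, 1].
max_i inc[i]+dec[i]−1 = 6, with one witness 9, 24, 27, 12, 8, 1.

6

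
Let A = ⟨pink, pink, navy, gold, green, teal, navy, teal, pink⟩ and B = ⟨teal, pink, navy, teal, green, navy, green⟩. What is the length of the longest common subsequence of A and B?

Backtracking the LCS table gives one alignment: pink (A2,B2) → navy (A3,B3) → green (A5,B5) → navy (A7,B6).
So the longest common subsequence has length 4.

4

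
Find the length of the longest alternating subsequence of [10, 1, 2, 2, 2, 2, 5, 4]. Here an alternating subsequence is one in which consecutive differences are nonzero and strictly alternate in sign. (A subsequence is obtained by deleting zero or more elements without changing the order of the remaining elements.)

4

Track the best alternating length ending on an up-step vs a down-step at each position: up/down = 1/1, 1/2, 3/2, 3/2, 3/2, 3/2, 3/2, 3/4.
The maximum over both is 4; one such subsequence is 10, 1, 5, 4.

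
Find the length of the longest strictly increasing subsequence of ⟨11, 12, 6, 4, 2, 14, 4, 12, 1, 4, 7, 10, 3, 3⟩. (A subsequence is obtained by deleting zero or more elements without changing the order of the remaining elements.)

4

Let dp[i] be the longest increasing subsequence ending at position i. Then dp = [1, 2, 1, 1, 1, 3, 2, 3, 1, 2, 3, 4, 2, 2].
The maximum is 4; one witness is 2, 4, 7, 10 at positions 5,7,11,12.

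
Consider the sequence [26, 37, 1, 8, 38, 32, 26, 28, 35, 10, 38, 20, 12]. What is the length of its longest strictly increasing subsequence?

Let dp[i] be the longest increasing subsequence ending at position i. Then dp = [1, 2, 1, 2, 3, 3, 3, 4, 5, 3, 6, 4, 4].
The maximum is 6; one witness is 1, 8, 26, 28, 35, 38 at positions 3,4,7,8,9,11.

6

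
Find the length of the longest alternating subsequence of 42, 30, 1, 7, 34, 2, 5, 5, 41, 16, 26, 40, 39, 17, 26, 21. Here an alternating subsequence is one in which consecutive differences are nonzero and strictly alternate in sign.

10

Track the best alternating length ending on an up-step vs a down-step at each position: up/down = 1/1, 1/2, 1/2, 3/2, 3/2, 3/4, 5/4, 5/4, 5/2, 5/6, 7/6, 7/6, 7/8, 7/8, 9/8, 9/10.
The maximum over both is 10; one such subsequence is 42, 1, 7, 2, 41, 16, 26, 17, 26, 21.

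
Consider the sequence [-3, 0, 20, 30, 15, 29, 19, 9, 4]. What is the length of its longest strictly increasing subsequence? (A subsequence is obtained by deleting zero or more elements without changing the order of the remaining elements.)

4

One longest increasing subsequence is -3, 0, 20, 30 (positions 1,2,3,4), of length 4; no longer one exists.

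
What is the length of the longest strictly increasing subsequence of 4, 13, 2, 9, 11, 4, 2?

Let dp[i] be the longest increasing subsequence ending at position i. Then dp = [1, 2, 1, 2, 3, 2, 1].
The maximum is 3; one witness is 4, 9, 11 at positions 1,4,5.

3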